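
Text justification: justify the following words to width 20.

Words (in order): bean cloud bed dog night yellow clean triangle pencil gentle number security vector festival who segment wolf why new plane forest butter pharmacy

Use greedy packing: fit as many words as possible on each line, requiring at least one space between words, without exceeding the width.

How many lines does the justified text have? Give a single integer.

Answer: 9

Derivation:
Line 1: ['bean', 'cloud', 'bed', 'dog'] (min_width=18, slack=2)
Line 2: ['night', 'yellow', 'clean'] (min_width=18, slack=2)
Line 3: ['triangle', 'pencil'] (min_width=15, slack=5)
Line 4: ['gentle', 'number'] (min_width=13, slack=7)
Line 5: ['security', 'vector'] (min_width=15, slack=5)
Line 6: ['festival', 'who', 'segment'] (min_width=20, slack=0)
Line 7: ['wolf', 'why', 'new', 'plane'] (min_width=18, slack=2)
Line 8: ['forest', 'butter'] (min_width=13, slack=7)
Line 9: ['pharmacy'] (min_width=8, slack=12)
Total lines: 9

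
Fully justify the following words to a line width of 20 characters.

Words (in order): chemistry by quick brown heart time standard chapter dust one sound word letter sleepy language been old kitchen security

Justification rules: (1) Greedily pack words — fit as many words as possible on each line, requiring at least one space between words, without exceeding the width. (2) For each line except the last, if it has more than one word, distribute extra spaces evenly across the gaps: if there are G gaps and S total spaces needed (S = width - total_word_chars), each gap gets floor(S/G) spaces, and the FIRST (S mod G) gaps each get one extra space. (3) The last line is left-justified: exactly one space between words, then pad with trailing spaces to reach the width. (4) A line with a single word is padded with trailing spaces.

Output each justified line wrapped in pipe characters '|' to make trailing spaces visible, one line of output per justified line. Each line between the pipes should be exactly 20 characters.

Answer: |chemistry  by  quick|
|brown   heart   time|
|standard     chapter|
|dust  one sound word|
|letter        sleepy|
|language   been  old|
|kitchen security    |

Derivation:
Line 1: ['chemistry', 'by', 'quick'] (min_width=18, slack=2)
Line 2: ['brown', 'heart', 'time'] (min_width=16, slack=4)
Line 3: ['standard', 'chapter'] (min_width=16, slack=4)
Line 4: ['dust', 'one', 'sound', 'word'] (min_width=19, slack=1)
Line 5: ['letter', 'sleepy'] (min_width=13, slack=7)
Line 6: ['language', 'been', 'old'] (min_width=17, slack=3)
Line 7: ['kitchen', 'security'] (min_width=16, slack=4)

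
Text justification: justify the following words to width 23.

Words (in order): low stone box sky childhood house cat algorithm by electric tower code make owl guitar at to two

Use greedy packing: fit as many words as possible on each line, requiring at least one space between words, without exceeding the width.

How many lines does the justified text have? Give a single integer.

Answer: 5

Derivation:
Line 1: ['low', 'stone', 'box', 'sky'] (min_width=17, slack=6)
Line 2: ['childhood', 'house', 'cat'] (min_width=19, slack=4)
Line 3: ['algorithm', 'by', 'electric'] (min_width=21, slack=2)
Line 4: ['tower', 'code', 'make', 'owl'] (min_width=19, slack=4)
Line 5: ['guitar', 'at', 'to', 'two'] (min_width=16, slack=7)
Total lines: 5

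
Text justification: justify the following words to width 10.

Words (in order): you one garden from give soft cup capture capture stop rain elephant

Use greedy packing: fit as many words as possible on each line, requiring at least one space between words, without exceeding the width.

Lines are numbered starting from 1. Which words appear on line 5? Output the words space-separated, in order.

Line 1: ['you', 'one'] (min_width=7, slack=3)
Line 2: ['garden'] (min_width=6, slack=4)
Line 3: ['from', 'give'] (min_width=9, slack=1)
Line 4: ['soft', 'cup'] (min_width=8, slack=2)
Line 5: ['capture'] (min_width=7, slack=3)
Line 6: ['capture'] (min_width=7, slack=3)
Line 7: ['stop', 'rain'] (min_width=9, slack=1)
Line 8: ['elephant'] (min_width=8, slack=2)

Answer: capture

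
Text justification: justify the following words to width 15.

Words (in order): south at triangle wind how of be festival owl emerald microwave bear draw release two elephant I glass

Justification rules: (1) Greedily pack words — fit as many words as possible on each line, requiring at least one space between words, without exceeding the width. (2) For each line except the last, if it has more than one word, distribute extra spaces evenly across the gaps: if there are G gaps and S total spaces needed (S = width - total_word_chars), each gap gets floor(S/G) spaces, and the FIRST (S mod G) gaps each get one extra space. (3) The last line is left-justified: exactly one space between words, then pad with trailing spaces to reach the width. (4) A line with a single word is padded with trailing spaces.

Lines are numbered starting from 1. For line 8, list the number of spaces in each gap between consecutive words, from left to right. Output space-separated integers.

Line 1: ['south', 'at'] (min_width=8, slack=7)
Line 2: ['triangle', 'wind'] (min_width=13, slack=2)
Line 3: ['how', 'of', 'be'] (min_width=9, slack=6)
Line 4: ['festival', 'owl'] (min_width=12, slack=3)
Line 5: ['emerald'] (min_width=7, slack=8)
Line 6: ['microwave', 'bear'] (min_width=14, slack=1)
Line 7: ['draw', 'release'] (min_width=12, slack=3)
Line 8: ['two', 'elephant', 'I'] (min_width=14, slack=1)
Line 9: ['glass'] (min_width=5, slack=10)

Answer: 2 1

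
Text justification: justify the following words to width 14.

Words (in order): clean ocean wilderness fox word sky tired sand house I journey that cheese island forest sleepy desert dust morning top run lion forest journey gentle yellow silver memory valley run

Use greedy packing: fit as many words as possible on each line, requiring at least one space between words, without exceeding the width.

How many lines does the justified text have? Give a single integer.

Line 1: ['clean', 'ocean'] (min_width=11, slack=3)
Line 2: ['wilderness', 'fox'] (min_width=14, slack=0)
Line 3: ['word', 'sky', 'tired'] (min_width=14, slack=0)
Line 4: ['sand', 'house', 'I'] (min_width=12, slack=2)
Line 5: ['journey', 'that'] (min_width=12, slack=2)
Line 6: ['cheese', 'island'] (min_width=13, slack=1)
Line 7: ['forest', 'sleepy'] (min_width=13, slack=1)
Line 8: ['desert', 'dust'] (min_width=11, slack=3)
Line 9: ['morning', 'top'] (min_width=11, slack=3)
Line 10: ['run', 'lion'] (min_width=8, slack=6)
Line 11: ['forest', 'journey'] (min_width=14, slack=0)
Line 12: ['gentle', 'yellow'] (min_width=13, slack=1)
Line 13: ['silver', 'memory'] (min_width=13, slack=1)
Line 14: ['valley', 'run'] (min_width=10, slack=4)
Total lines: 14

Answer: 14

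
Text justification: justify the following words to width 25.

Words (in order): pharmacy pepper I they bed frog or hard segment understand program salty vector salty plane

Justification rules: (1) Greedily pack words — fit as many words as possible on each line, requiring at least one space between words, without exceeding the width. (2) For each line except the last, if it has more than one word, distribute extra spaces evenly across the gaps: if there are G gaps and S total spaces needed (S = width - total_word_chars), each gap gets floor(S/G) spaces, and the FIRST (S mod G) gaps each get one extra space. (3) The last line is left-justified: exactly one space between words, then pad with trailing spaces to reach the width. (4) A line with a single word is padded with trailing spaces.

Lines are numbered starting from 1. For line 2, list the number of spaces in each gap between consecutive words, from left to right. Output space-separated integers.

Answer: 2 1 1 1

Derivation:
Line 1: ['pharmacy', 'pepper', 'I', 'they'] (min_width=22, slack=3)
Line 2: ['bed', 'frog', 'or', 'hard', 'segment'] (min_width=24, slack=1)
Line 3: ['understand', 'program', 'salty'] (min_width=24, slack=1)
Line 4: ['vector', 'salty', 'plane'] (min_width=18, slack=7)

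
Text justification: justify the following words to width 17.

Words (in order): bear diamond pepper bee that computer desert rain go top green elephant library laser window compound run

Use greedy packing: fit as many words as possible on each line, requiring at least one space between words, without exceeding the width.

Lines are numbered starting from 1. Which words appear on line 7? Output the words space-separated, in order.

Answer: compound run

Derivation:
Line 1: ['bear', 'diamond'] (min_width=12, slack=5)
Line 2: ['pepper', 'bee', 'that'] (min_width=15, slack=2)
Line 3: ['computer', 'desert'] (min_width=15, slack=2)
Line 4: ['rain', 'go', 'top', 'green'] (min_width=17, slack=0)
Line 5: ['elephant', 'library'] (min_width=16, slack=1)
Line 6: ['laser', 'window'] (min_width=12, slack=5)
Line 7: ['compound', 'run'] (min_width=12, slack=5)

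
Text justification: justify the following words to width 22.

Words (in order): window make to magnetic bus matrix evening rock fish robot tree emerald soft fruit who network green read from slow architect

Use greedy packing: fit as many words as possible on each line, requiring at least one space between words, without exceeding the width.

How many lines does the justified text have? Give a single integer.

Line 1: ['window', 'make', 'to'] (min_width=14, slack=8)
Line 2: ['magnetic', 'bus', 'matrix'] (min_width=19, slack=3)
Line 3: ['evening', 'rock', 'fish'] (min_width=17, slack=5)
Line 4: ['robot', 'tree', 'emerald'] (min_width=18, slack=4)
Line 5: ['soft', 'fruit', 'who', 'network'] (min_width=22, slack=0)
Line 6: ['green', 'read', 'from', 'slow'] (min_width=20, slack=2)
Line 7: ['architect'] (min_width=9, slack=13)
Total lines: 7

Answer: 7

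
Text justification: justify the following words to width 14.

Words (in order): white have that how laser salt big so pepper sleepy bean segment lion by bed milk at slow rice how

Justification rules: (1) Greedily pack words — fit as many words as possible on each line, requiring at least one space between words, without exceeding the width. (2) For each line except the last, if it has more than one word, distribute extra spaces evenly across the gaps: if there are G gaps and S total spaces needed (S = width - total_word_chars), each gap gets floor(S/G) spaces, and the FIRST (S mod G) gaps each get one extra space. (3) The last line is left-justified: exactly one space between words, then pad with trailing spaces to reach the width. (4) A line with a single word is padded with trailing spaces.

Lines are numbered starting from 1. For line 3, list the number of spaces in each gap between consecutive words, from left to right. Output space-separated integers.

Line 1: ['white', 'have'] (min_width=10, slack=4)
Line 2: ['that', 'how', 'laser'] (min_width=14, slack=0)
Line 3: ['salt', 'big', 'so'] (min_width=11, slack=3)
Line 4: ['pepper', 'sleepy'] (min_width=13, slack=1)
Line 5: ['bean', 'segment'] (min_width=12, slack=2)
Line 6: ['lion', 'by', 'bed'] (min_width=11, slack=3)
Line 7: ['milk', 'at', 'slow'] (min_width=12, slack=2)
Line 8: ['rice', 'how'] (min_width=8, slack=6)

Answer: 3 2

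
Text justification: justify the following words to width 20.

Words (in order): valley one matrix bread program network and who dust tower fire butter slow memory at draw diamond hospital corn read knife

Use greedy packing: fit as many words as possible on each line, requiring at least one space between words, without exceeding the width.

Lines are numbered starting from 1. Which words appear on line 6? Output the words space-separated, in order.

Line 1: ['valley', 'one', 'matrix'] (min_width=17, slack=3)
Line 2: ['bread', 'program'] (min_width=13, slack=7)
Line 3: ['network', 'and', 'who', 'dust'] (min_width=20, slack=0)
Line 4: ['tower', 'fire', 'butter'] (min_width=17, slack=3)
Line 5: ['slow', 'memory', 'at', 'draw'] (min_width=19, slack=1)
Line 6: ['diamond', 'hospital'] (min_width=16, slack=4)
Line 7: ['corn', 'read', 'knife'] (min_width=15, slack=5)

Answer: diamond hospital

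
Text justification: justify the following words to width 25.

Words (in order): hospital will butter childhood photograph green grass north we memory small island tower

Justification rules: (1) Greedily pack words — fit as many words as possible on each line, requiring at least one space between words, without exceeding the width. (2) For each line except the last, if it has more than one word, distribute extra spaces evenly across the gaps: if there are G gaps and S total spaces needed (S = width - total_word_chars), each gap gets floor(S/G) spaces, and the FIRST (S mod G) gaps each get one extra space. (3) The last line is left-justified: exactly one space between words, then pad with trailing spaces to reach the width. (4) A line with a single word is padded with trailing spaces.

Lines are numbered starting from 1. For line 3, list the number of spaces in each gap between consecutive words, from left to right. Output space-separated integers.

Line 1: ['hospital', 'will', 'butter'] (min_width=20, slack=5)
Line 2: ['childhood', 'photograph'] (min_width=20, slack=5)
Line 3: ['green', 'grass', 'north', 'we'] (min_width=20, slack=5)
Line 4: ['memory', 'small', 'island', 'tower'] (min_width=25, slack=0)

Answer: 3 3 2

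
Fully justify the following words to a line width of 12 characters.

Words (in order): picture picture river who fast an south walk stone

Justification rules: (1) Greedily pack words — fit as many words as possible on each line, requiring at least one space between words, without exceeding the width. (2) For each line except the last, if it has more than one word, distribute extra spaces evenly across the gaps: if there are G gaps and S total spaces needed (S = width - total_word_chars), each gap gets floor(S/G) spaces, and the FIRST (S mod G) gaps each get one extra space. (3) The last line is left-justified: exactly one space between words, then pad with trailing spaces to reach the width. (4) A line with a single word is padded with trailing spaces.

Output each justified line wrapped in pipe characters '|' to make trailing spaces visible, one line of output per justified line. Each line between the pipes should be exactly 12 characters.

Line 1: ['picture'] (min_width=7, slack=5)
Line 2: ['picture'] (min_width=7, slack=5)
Line 3: ['river', 'who'] (min_width=9, slack=3)
Line 4: ['fast', 'an'] (min_width=7, slack=5)
Line 5: ['south', 'walk'] (min_width=10, slack=2)
Line 6: ['stone'] (min_width=5, slack=7)

Answer: |picture     |
|picture     |
|river    who|
|fast      an|
|south   walk|
|stone       |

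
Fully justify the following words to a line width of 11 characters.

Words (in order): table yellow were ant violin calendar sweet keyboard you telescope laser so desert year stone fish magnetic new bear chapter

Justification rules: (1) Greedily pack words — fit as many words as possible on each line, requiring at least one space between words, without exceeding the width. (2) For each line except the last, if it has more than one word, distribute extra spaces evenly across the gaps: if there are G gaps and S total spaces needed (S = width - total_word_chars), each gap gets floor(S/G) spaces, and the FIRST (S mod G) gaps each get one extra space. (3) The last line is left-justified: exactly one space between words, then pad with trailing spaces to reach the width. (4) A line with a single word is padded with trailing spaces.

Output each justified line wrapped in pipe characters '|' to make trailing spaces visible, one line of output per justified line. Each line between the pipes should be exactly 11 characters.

Line 1: ['table'] (min_width=5, slack=6)
Line 2: ['yellow', 'were'] (min_width=11, slack=0)
Line 3: ['ant', 'violin'] (min_width=10, slack=1)
Line 4: ['calendar'] (min_width=8, slack=3)
Line 5: ['sweet'] (min_width=5, slack=6)
Line 6: ['keyboard'] (min_width=8, slack=3)
Line 7: ['you'] (min_width=3, slack=8)
Line 8: ['telescope'] (min_width=9, slack=2)
Line 9: ['laser', 'so'] (min_width=8, slack=3)
Line 10: ['desert', 'year'] (min_width=11, slack=0)
Line 11: ['stone', 'fish'] (min_width=10, slack=1)
Line 12: ['magnetic'] (min_width=8, slack=3)
Line 13: ['new', 'bear'] (min_width=8, slack=3)
Line 14: ['chapter'] (min_width=7, slack=4)

Answer: |table      |
|yellow were|
|ant  violin|
|calendar   |
|sweet      |
|keyboard   |
|you        |
|telescope  |
|laser    so|
|desert year|
|stone  fish|
|magnetic   |
|new    bear|
|chapter    |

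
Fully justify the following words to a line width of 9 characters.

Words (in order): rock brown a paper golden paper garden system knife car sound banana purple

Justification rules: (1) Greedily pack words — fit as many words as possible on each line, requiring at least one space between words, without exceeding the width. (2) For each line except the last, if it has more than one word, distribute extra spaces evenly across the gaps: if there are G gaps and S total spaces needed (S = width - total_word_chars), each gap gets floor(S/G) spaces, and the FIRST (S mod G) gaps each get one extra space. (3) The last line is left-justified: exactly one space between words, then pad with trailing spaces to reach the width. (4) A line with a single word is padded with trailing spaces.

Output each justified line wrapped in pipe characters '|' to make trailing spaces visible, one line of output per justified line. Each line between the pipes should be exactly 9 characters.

Answer: |rock     |
|brown   a|
|paper    |
|golden   |
|paper    |
|garden   |
|system   |
|knife car|
|sound    |
|banana   |
|purple   |

Derivation:
Line 1: ['rock'] (min_width=4, slack=5)
Line 2: ['brown', 'a'] (min_width=7, slack=2)
Line 3: ['paper'] (min_width=5, slack=4)
Line 4: ['golden'] (min_width=6, slack=3)
Line 5: ['paper'] (min_width=5, slack=4)
Line 6: ['garden'] (min_width=6, slack=3)
Line 7: ['system'] (min_width=6, slack=3)
Line 8: ['knife', 'car'] (min_width=9, slack=0)
Line 9: ['sound'] (min_width=5, slack=4)
Line 10: ['banana'] (min_width=6, slack=3)
Line 11: ['purple'] (min_width=6, slack=3)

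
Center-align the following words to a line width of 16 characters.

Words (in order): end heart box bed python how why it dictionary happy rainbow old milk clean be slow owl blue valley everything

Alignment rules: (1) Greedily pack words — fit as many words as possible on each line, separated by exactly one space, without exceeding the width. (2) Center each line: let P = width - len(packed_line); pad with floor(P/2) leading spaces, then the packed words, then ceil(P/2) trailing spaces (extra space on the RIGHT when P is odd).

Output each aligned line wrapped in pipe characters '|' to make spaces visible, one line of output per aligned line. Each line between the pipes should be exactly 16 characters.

Answer: | end heart box  |
| bed python how |
|     why it     |
|dictionary happy|
|rainbow old milk|
| clean be slow  |
|owl blue valley |
|   everything   |

Derivation:
Line 1: ['end', 'heart', 'box'] (min_width=13, slack=3)
Line 2: ['bed', 'python', 'how'] (min_width=14, slack=2)
Line 3: ['why', 'it'] (min_width=6, slack=10)
Line 4: ['dictionary', 'happy'] (min_width=16, slack=0)
Line 5: ['rainbow', 'old', 'milk'] (min_width=16, slack=0)
Line 6: ['clean', 'be', 'slow'] (min_width=13, slack=3)
Line 7: ['owl', 'blue', 'valley'] (min_width=15, slack=1)
Line 8: ['everything'] (min_width=10, slack=6)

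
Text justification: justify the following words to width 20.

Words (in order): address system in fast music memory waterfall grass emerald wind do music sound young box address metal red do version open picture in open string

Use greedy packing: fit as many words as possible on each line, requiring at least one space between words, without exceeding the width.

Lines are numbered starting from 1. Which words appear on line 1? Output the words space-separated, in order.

Line 1: ['address', 'system', 'in'] (min_width=17, slack=3)
Line 2: ['fast', 'music', 'memory'] (min_width=17, slack=3)
Line 3: ['waterfall', 'grass'] (min_width=15, slack=5)
Line 4: ['emerald', 'wind', 'do'] (min_width=15, slack=5)
Line 5: ['music', 'sound', 'young'] (min_width=17, slack=3)
Line 6: ['box', 'address', 'metal'] (min_width=17, slack=3)
Line 7: ['red', 'do', 'version', 'open'] (min_width=19, slack=1)
Line 8: ['picture', 'in', 'open'] (min_width=15, slack=5)
Line 9: ['string'] (min_width=6, slack=14)

Answer: address system in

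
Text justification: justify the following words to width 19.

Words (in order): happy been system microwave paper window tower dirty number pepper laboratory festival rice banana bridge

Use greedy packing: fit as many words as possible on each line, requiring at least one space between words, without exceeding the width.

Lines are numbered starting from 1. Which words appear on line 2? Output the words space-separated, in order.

Line 1: ['happy', 'been', 'system'] (min_width=17, slack=2)
Line 2: ['microwave', 'paper'] (min_width=15, slack=4)
Line 3: ['window', 'tower', 'dirty'] (min_width=18, slack=1)
Line 4: ['number', 'pepper'] (min_width=13, slack=6)
Line 5: ['laboratory', 'festival'] (min_width=19, slack=0)
Line 6: ['rice', 'banana', 'bridge'] (min_width=18, slack=1)

Answer: microwave paper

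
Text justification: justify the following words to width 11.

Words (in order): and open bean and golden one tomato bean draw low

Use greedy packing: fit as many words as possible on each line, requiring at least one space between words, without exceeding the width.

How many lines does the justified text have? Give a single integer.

Line 1: ['and', 'open'] (min_width=8, slack=3)
Line 2: ['bean', 'and'] (min_width=8, slack=3)
Line 3: ['golden', 'one'] (min_width=10, slack=1)
Line 4: ['tomato', 'bean'] (min_width=11, slack=0)
Line 5: ['draw', 'low'] (min_width=8, slack=3)
Total lines: 5

Answer: 5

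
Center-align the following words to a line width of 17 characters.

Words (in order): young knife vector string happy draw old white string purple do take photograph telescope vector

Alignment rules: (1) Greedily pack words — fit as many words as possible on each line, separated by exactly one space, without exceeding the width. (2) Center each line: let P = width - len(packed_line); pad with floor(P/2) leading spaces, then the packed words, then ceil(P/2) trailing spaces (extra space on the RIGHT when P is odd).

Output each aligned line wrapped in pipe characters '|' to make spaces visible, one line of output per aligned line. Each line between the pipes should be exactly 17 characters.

Answer: |   young knife   |
|  vector string  |
| happy draw old  |
|  white string   |
| purple do take  |
|   photograph    |
|telescope vector |

Derivation:
Line 1: ['young', 'knife'] (min_width=11, slack=6)
Line 2: ['vector', 'string'] (min_width=13, slack=4)
Line 3: ['happy', 'draw', 'old'] (min_width=14, slack=3)
Line 4: ['white', 'string'] (min_width=12, slack=5)
Line 5: ['purple', 'do', 'take'] (min_width=14, slack=3)
Line 6: ['photograph'] (min_width=10, slack=7)
Line 7: ['telescope', 'vector'] (min_width=16, slack=1)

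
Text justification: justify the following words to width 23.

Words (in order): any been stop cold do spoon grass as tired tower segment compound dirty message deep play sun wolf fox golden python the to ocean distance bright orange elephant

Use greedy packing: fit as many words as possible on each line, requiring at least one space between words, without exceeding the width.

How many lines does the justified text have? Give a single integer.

Answer: 8

Derivation:
Line 1: ['any', 'been', 'stop', 'cold', 'do'] (min_width=21, slack=2)
Line 2: ['spoon', 'grass', 'as', 'tired'] (min_width=20, slack=3)
Line 3: ['tower', 'segment', 'compound'] (min_width=22, slack=1)
Line 4: ['dirty', 'message', 'deep', 'play'] (min_width=23, slack=0)
Line 5: ['sun', 'wolf', 'fox', 'golden'] (min_width=19, slack=4)
Line 6: ['python', 'the', 'to', 'ocean'] (min_width=19, slack=4)
Line 7: ['distance', 'bright', 'orange'] (min_width=22, slack=1)
Line 8: ['elephant'] (min_width=8, slack=15)
Total lines: 8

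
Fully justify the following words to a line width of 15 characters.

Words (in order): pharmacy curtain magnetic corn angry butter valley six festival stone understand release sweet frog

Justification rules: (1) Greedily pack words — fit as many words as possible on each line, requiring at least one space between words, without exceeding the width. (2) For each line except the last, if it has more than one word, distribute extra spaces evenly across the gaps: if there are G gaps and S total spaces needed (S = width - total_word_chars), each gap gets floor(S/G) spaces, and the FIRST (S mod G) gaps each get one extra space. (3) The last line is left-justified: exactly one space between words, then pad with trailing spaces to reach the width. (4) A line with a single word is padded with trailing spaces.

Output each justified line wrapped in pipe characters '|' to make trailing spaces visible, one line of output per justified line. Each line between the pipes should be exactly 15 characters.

Answer: |pharmacy       |
|curtain        |
|magnetic   corn|
|angry    butter|
|valley      six|
|festival  stone|
|understand     |
|release   sweet|
|frog           |

Derivation:
Line 1: ['pharmacy'] (min_width=8, slack=7)
Line 2: ['curtain'] (min_width=7, slack=8)
Line 3: ['magnetic', 'corn'] (min_width=13, slack=2)
Line 4: ['angry', 'butter'] (min_width=12, slack=3)
Line 5: ['valley', 'six'] (min_width=10, slack=5)
Line 6: ['festival', 'stone'] (min_width=14, slack=1)
Line 7: ['understand'] (min_width=10, slack=5)
Line 8: ['release', 'sweet'] (min_width=13, slack=2)
Line 9: ['frog'] (min_width=4, slack=11)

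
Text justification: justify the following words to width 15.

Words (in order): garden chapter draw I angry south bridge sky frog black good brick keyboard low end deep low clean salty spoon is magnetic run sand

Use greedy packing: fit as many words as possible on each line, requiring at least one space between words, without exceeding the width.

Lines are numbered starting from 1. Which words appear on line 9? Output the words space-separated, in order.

Answer: spoon is

Derivation:
Line 1: ['garden', 'chapter'] (min_width=14, slack=1)
Line 2: ['draw', 'I', 'angry'] (min_width=12, slack=3)
Line 3: ['south', 'bridge'] (min_width=12, slack=3)
Line 4: ['sky', 'frog', 'black'] (min_width=14, slack=1)
Line 5: ['good', 'brick'] (min_width=10, slack=5)
Line 6: ['keyboard', 'low'] (min_width=12, slack=3)
Line 7: ['end', 'deep', 'low'] (min_width=12, slack=3)
Line 8: ['clean', 'salty'] (min_width=11, slack=4)
Line 9: ['spoon', 'is'] (min_width=8, slack=7)
Line 10: ['magnetic', 'run'] (min_width=12, slack=3)
Line 11: ['sand'] (min_width=4, slack=11)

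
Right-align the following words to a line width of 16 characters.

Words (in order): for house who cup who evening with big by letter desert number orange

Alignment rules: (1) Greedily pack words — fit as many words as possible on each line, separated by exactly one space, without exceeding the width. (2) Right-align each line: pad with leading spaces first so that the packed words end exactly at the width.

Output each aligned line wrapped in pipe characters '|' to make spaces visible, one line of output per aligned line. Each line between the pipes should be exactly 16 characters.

Line 1: ['for', 'house', 'who'] (min_width=13, slack=3)
Line 2: ['cup', 'who', 'evening'] (min_width=15, slack=1)
Line 3: ['with', 'big', 'by'] (min_width=11, slack=5)
Line 4: ['letter', 'desert'] (min_width=13, slack=3)
Line 5: ['number', 'orange'] (min_width=13, slack=3)

Answer: |   for house who|
| cup who evening|
|     with big by|
|   letter desert|
|   number orange|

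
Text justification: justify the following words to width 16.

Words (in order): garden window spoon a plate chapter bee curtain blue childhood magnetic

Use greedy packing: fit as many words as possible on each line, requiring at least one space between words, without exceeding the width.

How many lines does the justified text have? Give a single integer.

Line 1: ['garden', 'window'] (min_width=13, slack=3)
Line 2: ['spoon', 'a', 'plate'] (min_width=13, slack=3)
Line 3: ['chapter', 'bee'] (min_width=11, slack=5)
Line 4: ['curtain', 'blue'] (min_width=12, slack=4)
Line 5: ['childhood'] (min_width=9, slack=7)
Line 6: ['magnetic'] (min_width=8, slack=8)
Total lines: 6

Answer: 6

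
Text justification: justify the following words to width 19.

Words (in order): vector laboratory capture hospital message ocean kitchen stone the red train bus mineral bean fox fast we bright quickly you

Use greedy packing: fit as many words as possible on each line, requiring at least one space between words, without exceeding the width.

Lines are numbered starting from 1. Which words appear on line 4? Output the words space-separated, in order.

Answer: kitchen stone the

Derivation:
Line 1: ['vector', 'laboratory'] (min_width=17, slack=2)
Line 2: ['capture', 'hospital'] (min_width=16, slack=3)
Line 3: ['message', 'ocean'] (min_width=13, slack=6)
Line 4: ['kitchen', 'stone', 'the'] (min_width=17, slack=2)
Line 5: ['red', 'train', 'bus'] (min_width=13, slack=6)
Line 6: ['mineral', 'bean', 'fox'] (min_width=16, slack=3)
Line 7: ['fast', 'we', 'bright'] (min_width=14, slack=5)
Line 8: ['quickly', 'you'] (min_width=11, slack=8)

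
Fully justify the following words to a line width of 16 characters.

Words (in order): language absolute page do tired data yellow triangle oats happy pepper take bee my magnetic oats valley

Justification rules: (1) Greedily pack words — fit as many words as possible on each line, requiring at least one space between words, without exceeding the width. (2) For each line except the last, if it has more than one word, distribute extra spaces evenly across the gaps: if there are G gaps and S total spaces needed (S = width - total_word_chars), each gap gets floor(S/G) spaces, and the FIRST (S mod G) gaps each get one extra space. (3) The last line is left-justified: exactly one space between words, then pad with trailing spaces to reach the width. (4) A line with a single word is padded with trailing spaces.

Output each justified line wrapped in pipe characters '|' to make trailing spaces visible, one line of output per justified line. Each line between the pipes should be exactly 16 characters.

Answer: |language        |
|absolute page do|
|tired       data|
|yellow  triangle|
|oats       happy|
|pepper  take bee|
|my magnetic oats|
|valley          |

Derivation:
Line 1: ['language'] (min_width=8, slack=8)
Line 2: ['absolute', 'page', 'do'] (min_width=16, slack=0)
Line 3: ['tired', 'data'] (min_width=10, slack=6)
Line 4: ['yellow', 'triangle'] (min_width=15, slack=1)
Line 5: ['oats', 'happy'] (min_width=10, slack=6)
Line 6: ['pepper', 'take', 'bee'] (min_width=15, slack=1)
Line 7: ['my', 'magnetic', 'oats'] (min_width=16, slack=0)
Line 8: ['valley'] (min_width=6, slack=10)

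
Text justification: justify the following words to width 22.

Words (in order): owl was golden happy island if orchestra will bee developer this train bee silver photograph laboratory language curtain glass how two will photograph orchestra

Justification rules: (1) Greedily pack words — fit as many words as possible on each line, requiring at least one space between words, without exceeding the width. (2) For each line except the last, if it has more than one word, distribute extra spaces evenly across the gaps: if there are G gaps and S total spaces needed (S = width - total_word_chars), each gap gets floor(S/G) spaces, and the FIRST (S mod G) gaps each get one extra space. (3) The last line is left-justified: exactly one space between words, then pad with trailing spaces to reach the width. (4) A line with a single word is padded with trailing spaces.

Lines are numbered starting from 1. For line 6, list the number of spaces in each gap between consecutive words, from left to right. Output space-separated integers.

Line 1: ['owl', 'was', 'golden', 'happy'] (min_width=20, slack=2)
Line 2: ['island', 'if', 'orchestra'] (min_width=19, slack=3)
Line 3: ['will', 'bee', 'developer'] (min_width=18, slack=4)
Line 4: ['this', 'train', 'bee', 'silver'] (min_width=21, slack=1)
Line 5: ['photograph', 'laboratory'] (min_width=21, slack=1)
Line 6: ['language', 'curtain', 'glass'] (min_width=22, slack=0)
Line 7: ['how', 'two', 'will'] (min_width=12, slack=10)
Line 8: ['photograph', 'orchestra'] (min_width=20, slack=2)

Answer: 1 1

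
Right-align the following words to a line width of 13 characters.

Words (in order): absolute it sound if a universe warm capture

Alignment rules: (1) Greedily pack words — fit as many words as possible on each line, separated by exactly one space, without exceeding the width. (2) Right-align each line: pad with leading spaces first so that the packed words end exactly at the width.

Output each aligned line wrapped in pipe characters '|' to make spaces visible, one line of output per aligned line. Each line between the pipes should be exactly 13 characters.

Line 1: ['absolute', 'it'] (min_width=11, slack=2)
Line 2: ['sound', 'if', 'a'] (min_width=10, slack=3)
Line 3: ['universe', 'warm'] (min_width=13, slack=0)
Line 4: ['capture'] (min_width=7, slack=6)

Answer: |  absolute it|
|   sound if a|
|universe warm|
|      capture|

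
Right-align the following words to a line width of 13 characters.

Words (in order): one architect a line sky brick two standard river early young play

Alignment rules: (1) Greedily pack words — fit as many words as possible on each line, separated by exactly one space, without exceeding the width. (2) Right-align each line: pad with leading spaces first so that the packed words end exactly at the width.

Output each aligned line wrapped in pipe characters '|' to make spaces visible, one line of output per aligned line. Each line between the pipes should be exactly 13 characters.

Line 1: ['one', 'architect'] (min_width=13, slack=0)
Line 2: ['a', 'line', 'sky'] (min_width=10, slack=3)
Line 3: ['brick', 'two'] (min_width=9, slack=4)
Line 4: ['standard'] (min_width=8, slack=5)
Line 5: ['river', 'early'] (min_width=11, slack=2)
Line 6: ['young', 'play'] (min_width=10, slack=3)

Answer: |one architect|
|   a line sky|
|    brick two|
|     standard|
|  river early|
|   young play|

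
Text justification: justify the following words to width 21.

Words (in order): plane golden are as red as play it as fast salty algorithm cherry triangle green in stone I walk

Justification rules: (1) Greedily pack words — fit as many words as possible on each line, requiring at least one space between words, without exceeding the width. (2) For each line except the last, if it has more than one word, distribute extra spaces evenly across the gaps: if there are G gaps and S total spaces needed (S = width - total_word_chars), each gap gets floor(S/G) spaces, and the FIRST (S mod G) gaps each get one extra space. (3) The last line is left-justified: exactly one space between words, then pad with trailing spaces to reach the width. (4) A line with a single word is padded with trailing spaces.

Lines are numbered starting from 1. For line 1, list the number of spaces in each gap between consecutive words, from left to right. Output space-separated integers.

Answer: 2 2 1

Derivation:
Line 1: ['plane', 'golden', 'are', 'as'] (min_width=19, slack=2)
Line 2: ['red', 'as', 'play', 'it', 'as'] (min_width=17, slack=4)
Line 3: ['fast', 'salty', 'algorithm'] (min_width=20, slack=1)
Line 4: ['cherry', 'triangle', 'green'] (min_width=21, slack=0)
Line 5: ['in', 'stone', 'I', 'walk'] (min_width=15, slack=6)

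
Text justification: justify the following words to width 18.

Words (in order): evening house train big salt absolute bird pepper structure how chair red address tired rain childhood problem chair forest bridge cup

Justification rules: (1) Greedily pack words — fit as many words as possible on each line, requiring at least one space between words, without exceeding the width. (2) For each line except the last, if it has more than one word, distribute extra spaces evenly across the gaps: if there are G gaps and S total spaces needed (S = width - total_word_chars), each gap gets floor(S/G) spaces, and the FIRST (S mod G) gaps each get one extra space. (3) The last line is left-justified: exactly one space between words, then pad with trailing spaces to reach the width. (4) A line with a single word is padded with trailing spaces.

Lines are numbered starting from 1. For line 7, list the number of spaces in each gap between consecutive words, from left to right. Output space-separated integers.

Answer: 2

Derivation:
Line 1: ['evening', 'house'] (min_width=13, slack=5)
Line 2: ['train', 'big', 'salt'] (min_width=14, slack=4)
Line 3: ['absolute', 'bird'] (min_width=13, slack=5)
Line 4: ['pepper', 'structure'] (min_width=16, slack=2)
Line 5: ['how', 'chair', 'red'] (min_width=13, slack=5)
Line 6: ['address', 'tired', 'rain'] (min_width=18, slack=0)
Line 7: ['childhood', 'problem'] (min_width=17, slack=1)
Line 8: ['chair', 'forest'] (min_width=12, slack=6)
Line 9: ['bridge', 'cup'] (min_width=10, slack=8)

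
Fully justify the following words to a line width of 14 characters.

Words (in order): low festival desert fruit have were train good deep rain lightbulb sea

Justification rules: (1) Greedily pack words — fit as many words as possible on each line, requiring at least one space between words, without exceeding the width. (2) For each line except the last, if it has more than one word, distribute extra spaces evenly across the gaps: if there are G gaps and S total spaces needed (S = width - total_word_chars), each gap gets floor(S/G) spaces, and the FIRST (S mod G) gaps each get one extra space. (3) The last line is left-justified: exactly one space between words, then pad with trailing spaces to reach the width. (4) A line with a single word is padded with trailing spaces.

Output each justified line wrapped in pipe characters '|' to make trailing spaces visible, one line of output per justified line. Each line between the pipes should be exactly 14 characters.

Answer: |low   festival|
|desert   fruit|
|have      were|
|train     good|
|deep      rain|
|lightbulb sea |

Derivation:
Line 1: ['low', 'festival'] (min_width=12, slack=2)
Line 2: ['desert', 'fruit'] (min_width=12, slack=2)
Line 3: ['have', 'were'] (min_width=9, slack=5)
Line 4: ['train', 'good'] (min_width=10, slack=4)
Line 5: ['deep', 'rain'] (min_width=9, slack=5)
Line 6: ['lightbulb', 'sea'] (min_width=13, slack=1)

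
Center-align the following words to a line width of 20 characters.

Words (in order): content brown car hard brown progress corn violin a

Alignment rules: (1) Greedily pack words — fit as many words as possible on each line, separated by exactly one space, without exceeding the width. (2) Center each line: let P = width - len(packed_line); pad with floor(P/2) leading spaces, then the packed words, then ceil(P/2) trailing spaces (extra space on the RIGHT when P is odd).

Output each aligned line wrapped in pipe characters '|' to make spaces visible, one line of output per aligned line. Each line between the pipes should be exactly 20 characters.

Line 1: ['content', 'brown', 'car'] (min_width=17, slack=3)
Line 2: ['hard', 'brown', 'progress'] (min_width=19, slack=1)
Line 3: ['corn', 'violin', 'a'] (min_width=13, slack=7)

Answer: | content brown car  |
|hard brown progress |
|   corn violin a    |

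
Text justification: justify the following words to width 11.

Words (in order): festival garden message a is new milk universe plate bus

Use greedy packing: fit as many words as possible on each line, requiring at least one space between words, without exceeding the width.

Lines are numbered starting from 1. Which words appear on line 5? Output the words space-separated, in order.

Line 1: ['festival'] (min_width=8, slack=3)
Line 2: ['garden'] (min_width=6, slack=5)
Line 3: ['message', 'a'] (min_width=9, slack=2)
Line 4: ['is', 'new', 'milk'] (min_width=11, slack=0)
Line 5: ['universe'] (min_width=8, slack=3)
Line 6: ['plate', 'bus'] (min_width=9, slack=2)

Answer: universe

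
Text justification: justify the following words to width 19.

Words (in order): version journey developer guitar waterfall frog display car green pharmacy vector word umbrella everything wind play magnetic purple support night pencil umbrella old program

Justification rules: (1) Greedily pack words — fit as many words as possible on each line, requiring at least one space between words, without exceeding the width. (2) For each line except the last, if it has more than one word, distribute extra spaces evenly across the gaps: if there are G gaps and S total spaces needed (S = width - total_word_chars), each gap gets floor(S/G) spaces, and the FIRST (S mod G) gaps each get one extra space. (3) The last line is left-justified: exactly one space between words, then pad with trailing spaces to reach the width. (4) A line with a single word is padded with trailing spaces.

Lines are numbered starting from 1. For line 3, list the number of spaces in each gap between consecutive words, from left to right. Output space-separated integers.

Answer: 6

Derivation:
Line 1: ['version', 'journey'] (min_width=15, slack=4)
Line 2: ['developer', 'guitar'] (min_width=16, slack=3)
Line 3: ['waterfall', 'frog'] (min_width=14, slack=5)
Line 4: ['display', 'car', 'green'] (min_width=17, slack=2)
Line 5: ['pharmacy', 'vector'] (min_width=15, slack=4)
Line 6: ['word', 'umbrella'] (min_width=13, slack=6)
Line 7: ['everything', 'wind'] (min_width=15, slack=4)
Line 8: ['play', 'magnetic'] (min_width=13, slack=6)
Line 9: ['purple', 'support'] (min_width=14, slack=5)
Line 10: ['night', 'pencil'] (min_width=12, slack=7)
Line 11: ['umbrella', 'old'] (min_width=12, slack=7)
Line 12: ['program'] (min_width=7, slack=12)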